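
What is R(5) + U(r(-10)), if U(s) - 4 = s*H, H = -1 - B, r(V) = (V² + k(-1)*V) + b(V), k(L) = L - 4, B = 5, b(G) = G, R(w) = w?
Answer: -831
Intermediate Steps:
k(L) = -4 + L
r(V) = V² - 4*V (r(V) = (V² + (-4 - 1)*V) + V = (V² - 5*V) + V = V² - 4*V)
H = -6 (H = -1 - 1*5 = -1 - 5 = -6)
U(s) = 4 - 6*s (U(s) = 4 + s*(-6) = 4 - 6*s)
R(5) + U(r(-10)) = 5 + (4 - (-60)*(-4 - 10)) = 5 + (4 - (-60)*(-14)) = 5 + (4 - 6*140) = 5 + (4 - 840) = 5 - 836 = -831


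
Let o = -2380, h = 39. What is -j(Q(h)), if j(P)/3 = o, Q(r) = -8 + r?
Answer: 7140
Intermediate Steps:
j(P) = -7140 (j(P) = 3*(-2380) = -7140)
-j(Q(h)) = -1*(-7140) = 7140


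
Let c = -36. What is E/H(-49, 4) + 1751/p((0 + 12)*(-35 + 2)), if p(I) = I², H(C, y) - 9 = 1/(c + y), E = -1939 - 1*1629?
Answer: -17904121079/45006192 ≈ -397.81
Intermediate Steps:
E = -3568 (E = -1939 - 1629 = -3568)
H(C, y) = 9 + 1/(-36 + y)
E/H(-49, 4) + 1751/p((0 + 12)*(-35 + 2)) = -3568*(-36 + 4)/(-323 + 9*4) + 1751/(((0 + 12)*(-35 + 2))²) = -3568*(-32/(-323 + 36)) + 1751/((12*(-33))²) = -3568/((-1/32*(-287))) + 1751/((-396)²) = -3568/287/32 + 1751/156816 = -3568*32/287 + 1751*(1/156816) = -114176/287 + 1751/156816 = -17904121079/45006192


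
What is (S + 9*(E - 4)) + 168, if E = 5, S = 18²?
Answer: 501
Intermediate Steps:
S = 324
(S + 9*(E - 4)) + 168 = (324 + 9*(5 - 4)) + 168 = (324 + 9*1) + 168 = (324 + 9) + 168 = 333 + 168 = 501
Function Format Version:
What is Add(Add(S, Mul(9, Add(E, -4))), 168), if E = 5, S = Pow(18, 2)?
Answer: 501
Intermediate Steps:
S = 324
Add(Add(S, Mul(9, Add(E, -4))), 168) = Add(Add(324, Mul(9, Add(5, -4))), 168) = Add(Add(324, Mul(9, 1)), 168) = Add(Add(324, 9), 168) = Add(333, 168) = 501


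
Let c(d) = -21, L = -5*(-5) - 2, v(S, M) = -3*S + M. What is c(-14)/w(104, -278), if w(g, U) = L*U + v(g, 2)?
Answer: 21/6704 ≈ 0.0031325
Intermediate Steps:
v(S, M) = M - 3*S
L = 23 (L = 25 - 2 = 23)
w(g, U) = 2 - 3*g + 23*U (w(g, U) = 23*U + (2 - 3*g) = 2 - 3*g + 23*U)
c(-14)/w(104, -278) = -21/(2 - 3*104 + 23*(-278)) = -21/(2 - 312 - 6394) = -21/(-6704) = -21*(-1/6704) = 21/6704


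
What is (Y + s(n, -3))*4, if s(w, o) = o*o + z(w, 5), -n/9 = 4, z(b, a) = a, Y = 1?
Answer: 60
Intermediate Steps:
n = -36 (n = -9*4 = -36)
s(w, o) = 5 + o**2 (s(w, o) = o*o + 5 = o**2 + 5 = 5 + o**2)
(Y + s(n, -3))*4 = (1 + (5 + (-3)**2))*4 = (1 + (5 + 9))*4 = (1 + 14)*4 = 15*4 = 60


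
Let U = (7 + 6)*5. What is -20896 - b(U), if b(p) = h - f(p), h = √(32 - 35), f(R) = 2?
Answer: -20894 - I*√3 ≈ -20894.0 - 1.732*I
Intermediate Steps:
U = 65 (U = 13*5 = 65)
h = I*√3 (h = √(-3) = I*√3 ≈ 1.732*I)
b(p) = -2 + I*√3 (b(p) = I*√3 - 1*2 = I*√3 - 2 = -2 + I*√3)
-20896 - b(U) = -20896 - (-2 + I*√3) = -20896 + (2 - I*√3) = -20894 - I*√3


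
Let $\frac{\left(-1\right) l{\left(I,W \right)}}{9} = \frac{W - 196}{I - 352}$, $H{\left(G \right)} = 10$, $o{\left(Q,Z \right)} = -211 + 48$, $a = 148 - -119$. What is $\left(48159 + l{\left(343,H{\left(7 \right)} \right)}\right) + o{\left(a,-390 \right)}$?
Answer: $47810$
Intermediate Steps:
$a = 267$ ($a = 148 + 119 = 267$)
$o{\left(Q,Z \right)} = -163$
$l{\left(I,W \right)} = - \frac{9 \left(-196 + W\right)}{-352 + I}$ ($l{\left(I,W \right)} = - 9 \frac{W - 196}{I - 352} = - 9 \frac{-196 + W}{-352 + I} = - \frac{9 \left(-196 + W\right)}{-352 + I}$)
$\left(48159 + l{\left(343,H{\left(7 \right)} \right)}\right) + o{\left(a,-390 \right)} = \left(48159 + \frac{9 \left(196 - 10\right)}{-352 + 343}\right) - 163 = \left(48159 + \frac{9 \left(196 - 10\right)}{-9}\right) - 163 = \left(48159 + 9 \left(- \frac{1}{9}\right) 186\right) - 163 = \left(48159 - 186\right) - 163 = 47973 - 163 = 47810$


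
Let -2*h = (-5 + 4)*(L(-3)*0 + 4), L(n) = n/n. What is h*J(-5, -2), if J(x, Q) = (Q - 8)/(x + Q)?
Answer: 20/7 ≈ 2.8571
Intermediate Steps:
L(n) = 1
J(x, Q) = (-8 + Q)/(Q + x)
h = 2 (h = -(-5 + 4)*(1*0 + 4)/2 = -(-1)*(0 + 4)/2 = -(-1)*4/2 = -½*(-4) = 2)
h*J(-5, -2) = 2*((-8 - 2)/(-2 - 5)) = 2*(-10/(-7)) = 2*(-⅐*(-10)) = 2*(10/7) = 20/7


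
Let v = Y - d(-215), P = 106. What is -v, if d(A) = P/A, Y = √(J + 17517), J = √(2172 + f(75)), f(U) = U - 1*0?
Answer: -106/215 - √(17517 + √2247) ≈ -133.02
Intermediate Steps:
f(U) = U (f(U) = U + 0 = U)
J = √2247 (J = √(2172 + 75) = √2247 ≈ 47.403)
Y = √(17517 + √2247) (Y = √(√2247 + 17517) = √(17517 + √2247) ≈ 132.53)
d(A) = 106/A
v = 106/215 + √(17517 + √2247) (v = √(17517 + √2247) - 106/(-215) = √(17517 + √2247) - 106*(-1)/215 = √(17517 + √2247) - 1*(-106/215) = √(17517 + √2247) + 106/215 = 106/215 + √(17517 + √2247) ≈ 133.02)
-v = -(106/215 + √(17517 + √2247)) = -106/215 - √(17517 + √2247)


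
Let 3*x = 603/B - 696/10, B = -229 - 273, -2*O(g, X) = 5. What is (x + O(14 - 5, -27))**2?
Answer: 1072955536/1575025 ≈ 681.23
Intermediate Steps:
O(g, X) = -5/2 (O(g, X) = -1/2*5 = -5/2)
B = -502
x = -59237/2510 (x = (603/(-502) - 696/10)/3 = (603*(-1/502) - 696*1/10)/3 = (-603/502 - 348/5)/3 = (1/3)*(-177711/2510) = -59237/2510 ≈ -23.600)
(x + O(14 - 5, -27))**2 = (-59237/2510 - 5/2)**2 = (-32756/1255)**2 = 1072955536/1575025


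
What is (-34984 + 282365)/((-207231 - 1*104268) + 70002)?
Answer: -247381/241497 ≈ -1.0244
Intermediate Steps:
(-34984 + 282365)/((-207231 - 1*104268) + 70002) = 247381/((-207231 - 104268) + 70002) = 247381/(-311499 + 70002) = 247381/(-241497) = 247381*(-1/241497) = -247381/241497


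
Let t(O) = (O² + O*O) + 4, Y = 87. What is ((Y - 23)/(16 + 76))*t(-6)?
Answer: 1216/23 ≈ 52.870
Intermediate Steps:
t(O) = 4 + 2*O² (t(O) = (O² + O²) + 4 = 2*O² + 4 = 4 + 2*O²)
((Y - 23)/(16 + 76))*t(-6) = ((87 - 23)/(16 + 76))*(4 + 2*(-6)²) = (64/92)*(4 + 2*36) = (64*(1/92))*(4 + 72) = (16/23)*76 = 1216/23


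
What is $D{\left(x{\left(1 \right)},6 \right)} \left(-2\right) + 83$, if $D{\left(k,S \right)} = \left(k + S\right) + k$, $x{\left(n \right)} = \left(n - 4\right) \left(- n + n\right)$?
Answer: $71$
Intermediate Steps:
$x{\left(n \right)} = 0$ ($x{\left(n \right)} = \left(-4 + n\right) 0 = 0$)
$D{\left(k,S \right)} = S + 2 k$ ($D{\left(k,S \right)} = \left(S + k\right) + k = S + 2 k$)
$D{\left(x{\left(1 \right)},6 \right)} \left(-2\right) + 83 = \left(6 + 2 \cdot 0\right) \left(-2\right) + 83 = \left(6 + 0\right) \left(-2\right) + 83 = 6 \left(-2\right) + 83 = -12 + 83 = 71$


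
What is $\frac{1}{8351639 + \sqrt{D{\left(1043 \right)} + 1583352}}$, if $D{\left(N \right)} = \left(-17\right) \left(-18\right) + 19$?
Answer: $\frac{8351639}{69749872402644} - \frac{\sqrt{1583677}}{69749872402644} \approx 1.1972 \cdot 10^{-7}$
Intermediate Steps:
$D{\left(N \right)} = 325$ ($D{\left(N \right)} = 306 + 19 = 325$)
$\frac{1}{8351639 + \sqrt{D{\left(1043 \right)} + 1583352}} = \frac{1}{8351639 + \sqrt{325 + 1583352}} = \frac{1}{8351639 + \sqrt{1583677}}$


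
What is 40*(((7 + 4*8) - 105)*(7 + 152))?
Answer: -419760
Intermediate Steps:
40*(((7 + 4*8) - 105)*(7 + 152)) = 40*(((7 + 32) - 105)*159) = 40*((39 - 105)*159) = 40*(-66*159) = 40*(-10494) = -419760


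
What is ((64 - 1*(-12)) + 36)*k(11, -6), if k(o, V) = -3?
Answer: -336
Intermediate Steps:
((64 - 1*(-12)) + 36)*k(11, -6) = ((64 - 1*(-12)) + 36)*(-3) = ((64 + 12) + 36)*(-3) = (76 + 36)*(-3) = 112*(-3) = -336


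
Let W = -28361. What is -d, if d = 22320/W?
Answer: 22320/28361 ≈ 0.78700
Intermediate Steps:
d = -22320/28361 (d = 22320/(-28361) = 22320*(-1/28361) = -22320/28361 ≈ -0.78700)
-d = -1*(-22320/28361) = 22320/28361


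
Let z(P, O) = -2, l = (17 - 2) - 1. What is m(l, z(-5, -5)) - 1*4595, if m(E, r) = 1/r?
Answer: -9191/2 ≈ -4595.5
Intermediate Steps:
l = 14 (l = 15 - 1 = 14)
m(l, z(-5, -5)) - 1*4595 = 1/(-2) - 1*4595 = -½ - 4595 = -9191/2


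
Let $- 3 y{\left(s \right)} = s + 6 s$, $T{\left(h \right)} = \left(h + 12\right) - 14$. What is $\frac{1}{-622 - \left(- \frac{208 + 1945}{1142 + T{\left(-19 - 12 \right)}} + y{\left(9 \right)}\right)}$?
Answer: $- \frac{1109}{664356} \approx -0.0016693$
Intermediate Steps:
$T{\left(h \right)} = -2 + h$ ($T{\left(h \right)} = \left(12 + h\right) - 14 = -2 + h$)
$y{\left(s \right)} = - \frac{7 s}{3}$ ($y{\left(s \right)} = - \frac{s + 6 s}{3} = - \frac{7 s}{3}$)
$\frac{1}{-622 - \left(- \frac{208 + 1945}{1142 + T{\left(-19 - 12 \right)}} + y{\left(9 \right)}\right)} = \frac{1}{-622 + \left(\frac{208 + 1945}{1142 - 33} - \left(- \frac{7}{3}\right) 9\right)} = \frac{1}{-622 + \left(\frac{2153}{1142 - 33} - -21\right)} = \frac{1}{-622 + \left(\frac{2153}{1142 - 33} + 21\right)} = \frac{1}{-622 + \left(\frac{2153}{1109} + 21\right)} = \frac{1}{-622 + \frac{25442}{1109}} = \frac{1}{- \frac{664356}{1109}} = - \frac{1109}{664356}$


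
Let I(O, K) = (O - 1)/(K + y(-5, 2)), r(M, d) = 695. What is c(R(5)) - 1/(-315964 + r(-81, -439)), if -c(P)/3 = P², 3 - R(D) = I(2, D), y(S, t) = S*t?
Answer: -242126567/7881725 ≈ -30.720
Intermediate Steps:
I(O, K) = (-1 + O)/(-10 + K) (I(O, K) = (O - 1)/(K - 5*2) = (-1 + O)/(K - 10) = (-1 + O)/(-10 + K))
R(D) = 3 - 1/(-10 + D) (R(D) = 3 - (-1 + 2)/(-10 + D) = 3 - 1/(-10 + D))
c(P) = -3*P²
c(R(5)) - 1/(-315964 + r(-81, -439)) = -3*(-31 + 3*5)²/(-10 + 5)² - 1/(-315964 + 695) = -3*(-31 + 15)²/25 - 1/(-315269) = -3*(-⅕*(-16))² - 1*(-1/315269) = -3*(16/5)² + 1/315269 = -3*256/25 + 1/315269 = -768/25 + 1/315269 = -242126567/7881725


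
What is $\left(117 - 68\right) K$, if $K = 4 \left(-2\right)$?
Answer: $-392$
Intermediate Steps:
$K = -8$
$\left(117 - 68\right) K = \left(117 - 68\right) \left(-8\right) = 49 \left(-8\right) = -392$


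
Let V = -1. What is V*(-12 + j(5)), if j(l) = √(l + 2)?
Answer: 12 - √7 ≈ 9.3542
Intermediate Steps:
j(l) = √(2 + l)
V*(-12 + j(5)) = -(-12 + √(2 + 5)) = -(-12 + √7) = 12 - √7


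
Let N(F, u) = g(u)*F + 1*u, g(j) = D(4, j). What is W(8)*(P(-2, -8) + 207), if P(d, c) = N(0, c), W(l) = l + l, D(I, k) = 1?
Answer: 3184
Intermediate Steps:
W(l) = 2*l
g(j) = 1
N(F, u) = F + u (N(F, u) = 1*F + 1*u = F + u)
P(d, c) = c (P(d, c) = 0 + c = c)
W(8)*(P(-2, -8) + 207) = (2*8)*(-8 + 207) = 16*199 = 3184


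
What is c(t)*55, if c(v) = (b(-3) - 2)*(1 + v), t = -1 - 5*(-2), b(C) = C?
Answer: -2750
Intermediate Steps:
t = 9 (t = -1 + 10 = 9)
c(v) = -5 - 5*v (c(v) = (-3 - 2)*(1 + v) = -5*(1 + v) = -5 - 5*v)
c(t)*55 = (-5 - 5*9)*55 = (-5 - 45)*55 = -50*55 = -2750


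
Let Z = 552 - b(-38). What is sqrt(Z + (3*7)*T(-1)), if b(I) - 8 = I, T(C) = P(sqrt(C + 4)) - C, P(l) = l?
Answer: sqrt(603 + 21*sqrt(3)) ≈ 25.286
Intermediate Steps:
T(C) = sqrt(4 + C) - C (T(C) = sqrt(C + 4) - C = sqrt(4 + C) - C)
b(I) = 8 + I
Z = 582 (Z = 552 - (8 - 38) = 552 - 1*(-30) = 552 + 30 = 582)
sqrt(Z + (3*7)*T(-1)) = sqrt(582 + (3*7)*(sqrt(4 - 1) - 1*(-1))) = sqrt(582 + 21*(sqrt(3) + 1)) = sqrt(582 + 21*(1 + sqrt(3))) = sqrt(582 + (21 + 21*sqrt(3))) = sqrt(603 + 21*sqrt(3))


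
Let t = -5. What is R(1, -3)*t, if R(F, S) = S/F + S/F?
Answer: 30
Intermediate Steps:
R(F, S) = 2*S/F
R(1, -3)*t = (2*(-3)/1)*(-5) = (2*(-3)*1)*(-5) = -6*(-5) = 30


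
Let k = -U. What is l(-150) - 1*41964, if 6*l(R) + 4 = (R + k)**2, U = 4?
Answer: -38012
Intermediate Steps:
k = -4 (k = -1*4 = -4)
l(R) = -2/3 + (-4 + R)**2/6 (l(R) = -2/3 + (R - 4)**2/6 = -2/3 + (-4 + R)**2/6)
l(-150) - 1*41964 = (-2/3 + (-4 - 150)**2/6) - 1*41964 = (-2/3 + (1/6)*(-154)**2) - 41964 = (-2/3 + (1/6)*23716) - 41964 = (-2/3 + 11858/3) - 41964 = 3952 - 41964 = -38012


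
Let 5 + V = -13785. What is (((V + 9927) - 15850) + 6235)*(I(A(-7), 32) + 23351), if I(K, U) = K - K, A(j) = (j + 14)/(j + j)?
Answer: -314724778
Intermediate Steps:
V = -13790 (V = -5 - 13785 = -13790)
A(j) = (14 + j)/(2*j) (A(j) = (14 + j)/((2*j)) = (14 + j)*(1/(2*j)) = (14 + j)/(2*j))
I(K, U) = 0
(((V + 9927) - 15850) + 6235)*(I(A(-7), 32) + 23351) = (((-13790 + 9927) - 15850) + 6235)*(0 + 23351) = ((-3863 - 15850) + 6235)*23351 = (-19713 + 6235)*23351 = -13478*23351 = -314724778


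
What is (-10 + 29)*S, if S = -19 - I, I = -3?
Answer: -304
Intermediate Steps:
S = -16 (S = -19 - (-3) = -19 - 1*(-3) = -19 + 3 = -16)
(-10 + 29)*S = (-10 + 29)*(-16) = 19*(-16) = -304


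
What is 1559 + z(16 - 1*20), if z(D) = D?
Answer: 1555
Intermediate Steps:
1559 + z(16 - 1*20) = 1559 + (16 - 1*20) = 1559 + (16 - 20) = 1559 - 4 = 1555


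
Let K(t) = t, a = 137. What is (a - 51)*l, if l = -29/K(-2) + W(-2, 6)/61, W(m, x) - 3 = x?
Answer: 76841/61 ≈ 1259.7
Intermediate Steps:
W(m, x) = 3 + x
l = 1787/122 (l = -29/(-2) + (3 + 6)/61 = -29*(-1/2) + 9*(1/61) = 29/2 + 9/61 = 1787/122 ≈ 14.648)
(a - 51)*l = (137 - 51)*(1787/122) = 86*(1787/122) = 76841/61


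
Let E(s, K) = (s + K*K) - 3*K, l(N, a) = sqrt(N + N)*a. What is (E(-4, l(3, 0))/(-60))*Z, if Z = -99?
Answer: -33/5 ≈ -6.6000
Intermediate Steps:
l(N, a) = a*sqrt(2)*sqrt(N) (l(N, a) = sqrt(2*N)*a = (sqrt(2)*sqrt(N))*a = a*sqrt(2)*sqrt(N))
E(s, K) = s + K**2 - 3*K (E(s, K) = (s + K**2) - 3*K = s + K**2 - 3*K)
(E(-4, l(3, 0))/(-60))*Z = ((-4 + (0*sqrt(2)*sqrt(3))**2 - 0*sqrt(2)*sqrt(3))/(-60))*(-99) = -(-4 + 0**2 - 3*0)/60*(-99) = -(-4 + 0 + 0)/60*(-99) = -1/60*(-4)*(-99) = (1/15)*(-99) = -33/5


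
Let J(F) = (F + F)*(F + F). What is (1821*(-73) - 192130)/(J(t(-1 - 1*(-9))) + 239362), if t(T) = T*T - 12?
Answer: -325063/250178 ≈ -1.2993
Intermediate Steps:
t(T) = -12 + T² (t(T) = T² - 12 = -12 + T²)
J(F) = 4*F² (J(F) = (2*F)*(2*F) = 4*F²)
(1821*(-73) - 192130)/(J(t(-1 - 1*(-9))) + 239362) = (1821*(-73) - 192130)/(4*(-12 + (-1 - 1*(-9))²)² + 239362) = (-132933 - 192130)/(4*(-12 + (-1 + 9)²)² + 239362) = -325063/(4*(-12 + 8²)² + 239362) = -325063/(4*(-12 + 64)² + 239362) = -325063/(4*52² + 239362) = -325063/(4*2704 + 239362) = -325063/(10816 + 239362) = -325063/250178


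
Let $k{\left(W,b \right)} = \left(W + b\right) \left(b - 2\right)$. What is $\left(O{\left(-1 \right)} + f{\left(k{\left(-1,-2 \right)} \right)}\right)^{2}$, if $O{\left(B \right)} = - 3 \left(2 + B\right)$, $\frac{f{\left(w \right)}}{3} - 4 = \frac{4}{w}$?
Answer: $100$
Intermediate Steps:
$k{\left(W,b \right)} = \left(-2 + b\right) \left(W + b\right)$ ($k{\left(W,b \right)} = \left(W + b\right) \left(-2 + b\right) = \left(-2 + b\right) \left(W + b\right)$)
$f{\left(w \right)} = 12 + \frac{12}{w}$ ($f{\left(w \right)} = 12 + 3 \frac{4}{w} = 12 + \frac{12}{w}$)
$O{\left(B \right)} = -6 - 3 B$
$\left(O{\left(-1 \right)} + f{\left(k{\left(-1,-2 \right)} \right)}\right)^{2} = \left(\left(-6 - -3\right) + \left(12 + \frac{12}{\left(-2\right)^{2} - -2 - -4 - -2}\right)\right)^{2} = \left(\left(-6 + 3\right) + \left(12 + \frac{12}{4 + 2 + 4 + 2}\right)\right)^{2} = \left(-3 + \left(12 + \frac{12}{12}\right)\right)^{2} = \left(-3 + \left(12 + 12 \cdot \frac{1}{12}\right)\right)^{2} = \left(-3 + \left(12 + 1\right)\right)^{2} = \left(-3 + 13\right)^{2} = 10^{2} = 100$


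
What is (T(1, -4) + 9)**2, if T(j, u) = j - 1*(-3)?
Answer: 169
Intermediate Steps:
T(j, u) = 3 + j (T(j, u) = j + 3 = 3 + j)
(T(1, -4) + 9)**2 = ((3 + 1) + 9)**2 = (4 + 9)**2 = 13**2 = 169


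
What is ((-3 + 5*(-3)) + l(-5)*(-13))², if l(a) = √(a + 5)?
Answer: 324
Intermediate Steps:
l(a) = √(5 + a)
((-3 + 5*(-3)) + l(-5)*(-13))² = ((-3 + 5*(-3)) + √(5 - 5)*(-13))² = ((-3 - 15) + √0*(-13))² = (-18 + 0*(-13))² = (-18 + 0)² = (-18)² = 324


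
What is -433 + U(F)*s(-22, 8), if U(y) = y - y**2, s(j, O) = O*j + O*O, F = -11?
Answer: 14351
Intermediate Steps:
s(j, O) = O**2 + O*j (s(j, O) = O*j + O**2 = O**2 + O*j)
-433 + U(F)*s(-22, 8) = -433 + (-11*(1 - 1*(-11)))*(8*(8 - 22)) = -433 + (-11*(1 + 11))*(8*(-14)) = -433 - 11*12*(-112) = -433 - 132*(-112) = -433 + 14784 = 14351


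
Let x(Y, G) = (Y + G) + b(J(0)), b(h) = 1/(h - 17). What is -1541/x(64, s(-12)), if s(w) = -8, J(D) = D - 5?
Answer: -33902/1231 ≈ -27.540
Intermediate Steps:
J(D) = -5 + D
b(h) = 1/(-17 + h)
x(Y, G) = -1/22 + G + Y (x(Y, G) = (Y + G) + 1/(-17 + (-5 + 0)) = (G + Y) + 1/(-17 - 5) = (G + Y) + 1/(-22) = (G + Y) - 1/22 = -1/22 + G + Y)
-1541/x(64, s(-12)) = -1541/(-1/22 - 8 + 64) = -1541/1231/22 = -1541*22/1231 = -33902/1231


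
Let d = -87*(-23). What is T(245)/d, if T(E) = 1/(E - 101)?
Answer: 1/288144 ≈ 3.4705e-6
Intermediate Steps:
T(E) = 1/(-101 + E)
d = 2001
T(245)/d = 1/((-101 + 245)*2001) = (1/2001)/144 = (1/144)*(1/2001) = 1/288144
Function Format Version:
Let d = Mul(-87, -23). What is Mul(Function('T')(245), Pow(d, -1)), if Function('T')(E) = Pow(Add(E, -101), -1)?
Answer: Rational(1, 288144) ≈ 3.4705e-6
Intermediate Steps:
Function('T')(E) = Pow(Add(-101, E), -1)
d = 2001
Mul(Function('T')(245), Pow(d, -1)) = Mul(Pow(Add(-101, 245), -1), Pow(2001, -1)) = Mul(Pow(144, -1), Rational(1, 2001)) = Mul(Rational(1, 144), Rational(1, 2001)) = Rational(1, 288144)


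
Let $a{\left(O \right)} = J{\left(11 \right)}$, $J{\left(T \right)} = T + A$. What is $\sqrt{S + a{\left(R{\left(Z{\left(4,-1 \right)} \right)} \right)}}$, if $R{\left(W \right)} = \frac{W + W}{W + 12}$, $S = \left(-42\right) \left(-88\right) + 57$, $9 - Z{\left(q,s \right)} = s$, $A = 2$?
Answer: $\sqrt{3766} \approx 61.368$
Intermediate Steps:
$Z{\left(q,s \right)} = 9 - s$
$S = 3753$ ($S = 3696 + 57 = 3753$)
$R{\left(W \right)} = \frac{2 W}{12 + W}$
$J{\left(T \right)} = 2 + T$ ($J{\left(T \right)} = T + 2 = 2 + T$)
$a{\left(O \right)} = 13$ ($a{\left(O \right)} = 2 + 11 = 13$)
$\sqrt{S + a{\left(R{\left(Z{\left(4,-1 \right)} \right)} \right)}} = \sqrt{3753 + 13} = \sqrt{3766}$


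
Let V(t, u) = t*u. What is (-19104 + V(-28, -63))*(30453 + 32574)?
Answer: -1092888180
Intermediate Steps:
(-19104 + V(-28, -63))*(30453 + 32574) = (-19104 - 28*(-63))*(30453 + 32574) = (-19104 + 1764)*63027 = -17340*63027 = -1092888180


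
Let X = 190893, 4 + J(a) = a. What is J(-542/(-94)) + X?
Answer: 8972054/47 ≈ 1.9089e+5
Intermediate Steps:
J(a) = -4 + a
J(-542/(-94)) + X = (-4 - 542/(-94)) + 190893 = (-4 - 542*(-1/94)) + 190893 = (-4 + 271/47) + 190893 = 83/47 + 190893 = 8972054/47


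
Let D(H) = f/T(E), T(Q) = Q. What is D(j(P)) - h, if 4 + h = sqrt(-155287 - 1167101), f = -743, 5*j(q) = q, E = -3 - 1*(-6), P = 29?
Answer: -731/3 - 6*I*sqrt(36733) ≈ -243.67 - 1150.0*I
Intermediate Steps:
E = 3 (E = -3 + 6 = 3)
j(q) = q/5
h = -4 + 6*I*sqrt(36733) (h = -4 + sqrt(-155287 - 1167101) = -4 + sqrt(-1322388) = -4 + 6*I*sqrt(36733) ≈ -4.0 + 1150.0*I)
D(H) = -743/3
D(j(P)) - h = -743/3 - (-4 + 6*I*sqrt(36733)) = -743/3 + (4 - 6*I*sqrt(36733)) = -731/3 - 6*I*sqrt(36733)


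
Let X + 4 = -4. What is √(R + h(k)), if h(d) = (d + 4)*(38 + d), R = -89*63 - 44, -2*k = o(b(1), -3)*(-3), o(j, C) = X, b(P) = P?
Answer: 3*I*√651 ≈ 76.544*I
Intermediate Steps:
X = -8 (X = -4 - 4 = -8)
o(j, C) = -8
k = -12 (k = -(-4)*(-3) = -½*24 = -12)
R = -5651 (R = -5607 - 44 = -5651)
h(d) = (4 + d)*(38 + d)
√(R + h(k)) = √(-5651 + (152 + (-12)² + 42*(-12))) = √(-5651 + (152 + 144 - 504)) = √(-5651 - 208) = √(-5859) = 3*I*√651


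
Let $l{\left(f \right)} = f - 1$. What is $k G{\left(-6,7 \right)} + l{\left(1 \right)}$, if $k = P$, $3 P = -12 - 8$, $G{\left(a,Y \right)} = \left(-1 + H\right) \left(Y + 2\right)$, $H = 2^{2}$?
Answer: $-180$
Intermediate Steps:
$H = 4$
$G{\left(a,Y \right)} = 6 + 3 Y$ ($G{\left(a,Y \right)} = \left(-1 + 4\right) \left(Y + 2\right) = 3 \left(2 + Y\right) = 6 + 3 Y$)
$P = - \frac{20}{3}$ ($P = \frac{-12 - 8}{3} = \frac{1}{3} \left(-20\right) = - \frac{20}{3} \approx -6.6667$)
$k = - \frac{20}{3} \approx -6.6667$
$l{\left(f \right)} = -1 + f$
$k G{\left(-6,7 \right)} + l{\left(1 \right)} = - \frac{20 \left(6 + 3 \cdot 7\right)}{3} + \left(-1 + 1\right) = - \frac{20 \left(6 + 21\right)}{3} + 0 = \left(- \frac{20}{3}\right) 27 + 0 = -180 + 0 = -180$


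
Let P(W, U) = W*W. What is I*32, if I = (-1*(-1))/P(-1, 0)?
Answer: 32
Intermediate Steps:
P(W, U) = W**2
I = 1 (I = (-1*(-1))/((-1)**2) = 1/1 = 1*1 = 1)
I*32 = 1*32 = 32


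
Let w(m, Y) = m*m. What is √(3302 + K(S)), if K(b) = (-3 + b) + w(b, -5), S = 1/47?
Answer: √7287539/47 ≈ 57.437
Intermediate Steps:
w(m, Y) = m²
S = 1/47 ≈ 0.021277
K(b) = -3 + b + b² (K(b) = (-3 + b) + b² = -3 + b + b²)
√(3302 + K(S)) = √(3302 + (-3 + 1/47 + (1/47)²)) = √(3302 + (-3 + 1/47 + 1/2209)) = √(3302 - 6579/2209) = √(7287539/2209) = √7287539/47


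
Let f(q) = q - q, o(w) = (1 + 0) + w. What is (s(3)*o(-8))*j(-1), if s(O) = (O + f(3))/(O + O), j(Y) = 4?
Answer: -14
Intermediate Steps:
o(w) = 1 + w
f(q) = 0
s(O) = 1/2 (s(O) = (O + 0)/(O + O) = O/((2*O)) = O*(1/(2*O)) = 1/2)
(s(3)*o(-8))*j(-1) = ((1 - 8)/2)*4 = ((1/2)*(-7))*4 = -7/2*4 = -14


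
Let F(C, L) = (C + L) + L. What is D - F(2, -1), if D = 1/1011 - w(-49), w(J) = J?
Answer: 49540/1011 ≈ 49.001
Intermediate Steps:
F(C, L) = C + 2*L
D = 49540/1011 (D = 1/1011 - 1*(-49) = 1/1011 + 49 = 49540/1011 ≈ 49.001)
D - F(2, -1) = 49540/1011 - (2 + 2*(-1)) = 49540/1011 - (2 - 2) = 49540/1011 - 1*0 = 49540/1011 + 0 = 49540/1011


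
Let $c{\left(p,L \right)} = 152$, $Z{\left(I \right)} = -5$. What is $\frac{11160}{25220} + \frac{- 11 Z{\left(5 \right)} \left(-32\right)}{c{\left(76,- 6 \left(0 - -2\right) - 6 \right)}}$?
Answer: $- \frac{266818}{23959} \approx -11.136$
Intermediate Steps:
$\frac{11160}{25220} + \frac{- 11 Z{\left(5 \right)} \left(-32\right)}{c{\left(76,- 6 \left(0 - -2\right) - 6 \right)}} = \frac{11160}{25220} + \frac{\left(-11\right) \left(-5\right) \left(-32\right)}{152} = 11160 \cdot \frac{1}{25220} + 55 \left(-32\right) \frac{1}{152} = \frac{558}{1261} - \frac{220}{19} = - \frac{266818}{23959}$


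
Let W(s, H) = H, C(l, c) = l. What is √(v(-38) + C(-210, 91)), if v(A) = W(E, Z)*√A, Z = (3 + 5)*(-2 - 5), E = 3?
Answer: √(-210 - 56*I*√38) ≈ 9.8505 - 17.522*I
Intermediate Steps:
Z = -56 (Z = 8*(-7) = -56)
v(A) = -56*√A
√(v(-38) + C(-210, 91)) = √(-56*I*√38 - 210) = √(-210 - 56*I*√38)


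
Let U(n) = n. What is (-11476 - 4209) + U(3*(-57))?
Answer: -15856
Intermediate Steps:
(-11476 - 4209) + U(3*(-57)) = (-11476 - 4209) + 3*(-57) = -15685 - 171 = -15856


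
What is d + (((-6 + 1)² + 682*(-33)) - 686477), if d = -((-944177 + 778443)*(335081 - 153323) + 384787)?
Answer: 30122386627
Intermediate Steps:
d = 30123095585 (d = -(-165734*181758 + 384787) = -(-30123480372 + 384787) = -1*(-30123095585) = 30123095585)
d + (((-6 + 1)² + 682*(-33)) - 686477) = 30123095585 + (((-6 + 1)² + 682*(-33)) - 686477) = 30123095585 + (((-5)² - 22506) - 686477) = 30123095585 + ((25 - 22506) - 686477) = 30123095585 + (-22481 - 686477) = 30123095585 - 708958 = 30122386627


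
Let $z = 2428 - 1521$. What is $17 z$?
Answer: $15419$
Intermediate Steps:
$z = 907$
$17 z = 17 \cdot 907 = 15419$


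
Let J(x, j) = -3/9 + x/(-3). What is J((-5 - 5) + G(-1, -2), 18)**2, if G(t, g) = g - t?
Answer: 100/9 ≈ 11.111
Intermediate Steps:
J(x, j) = -1/3 - x/3 (J(x, j) = -3*1/9 + x*(-1/3) = -1/3 - x/3)
J((-5 - 5) + G(-1, -2), 18)**2 = (-1/3 - ((-5 - 5) + (-2 - 1*(-1)))/3)**2 = (-1/3 - (-10 + (-2 + 1))/3)**2 = (-1/3 - (-10 - 1)/3)**2 = (-1/3 - 1/3*(-11))**2 = (-1/3 + 11/3)**2 = (10/3)**2 = 100/9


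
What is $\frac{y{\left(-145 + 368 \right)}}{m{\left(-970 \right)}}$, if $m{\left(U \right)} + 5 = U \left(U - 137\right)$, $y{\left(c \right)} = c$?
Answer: $\frac{223}{1073785} \approx 0.00020768$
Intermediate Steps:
$m{\left(U \right)} = -5 + U \left(-137 + U\right)$ ($m{\left(U \right)} = -5 + U \left(U - 137\right) = -5 + U \left(-137 + U\right)$)
$\frac{y{\left(-145 + 368 \right)}}{m{\left(-970 \right)}} = \frac{-145 + 368}{-5 + \left(-970\right)^{2} - -132890} = \frac{223}{-5 + 940900 + 132890} = \frac{223}{1073785}$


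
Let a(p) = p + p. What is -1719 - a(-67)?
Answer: -1585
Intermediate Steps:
a(p) = 2*p
-1719 - a(-67) = -1719 - 2*(-67) = -1719 - 1*(-134) = -1719 + 134 = -1585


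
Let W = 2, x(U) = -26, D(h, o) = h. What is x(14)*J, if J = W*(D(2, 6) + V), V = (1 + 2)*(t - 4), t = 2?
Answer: 208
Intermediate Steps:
V = -6 (V = (1 + 2)*(2 - 4) = 3*(-2) = -6)
J = -8 (J = 2*(2 - 6) = 2*(-4) = -8)
x(14)*J = -26*(-8) = 208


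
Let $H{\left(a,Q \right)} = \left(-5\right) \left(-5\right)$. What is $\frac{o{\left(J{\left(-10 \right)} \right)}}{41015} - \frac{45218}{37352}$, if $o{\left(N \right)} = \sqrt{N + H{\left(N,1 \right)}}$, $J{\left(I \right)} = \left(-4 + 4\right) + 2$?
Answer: $- \frac{983}{812} + \frac{3 \sqrt{3}}{41015} \approx -1.2105$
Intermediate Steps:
$H{\left(a,Q \right)} = 25$
$J{\left(I \right)} = 2$ ($J{\left(I \right)} = 0 + 2 = 2$)
$o{\left(N \right)} = \sqrt{25 + N}$ ($o{\left(N \right)} = \sqrt{N + 25} = \sqrt{25 + N}$)
$\frac{o{\left(J{\left(-10 \right)} \right)}}{41015} - \frac{45218}{37352} = \frac{\sqrt{25 + 2}}{41015} - \frac{45218}{37352} = \sqrt{27} \cdot \frac{1}{41015} - \frac{983}{812} = 3 \sqrt{3} \cdot \frac{1}{41015} - \frac{983}{812} = \frac{3 \sqrt{3}}{41015} - \frac{983}{812} = - \frac{983}{812} + \frac{3 \sqrt{3}}{41015}$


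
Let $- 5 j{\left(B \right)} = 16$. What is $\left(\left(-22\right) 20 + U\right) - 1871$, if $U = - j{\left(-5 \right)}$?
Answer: $- \frac{11539}{5} \approx -2307.8$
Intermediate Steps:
$j{\left(B \right)} = - \frac{16}{5}$ ($j{\left(B \right)} = \left(- \frac{1}{5}\right) 16 = - \frac{16}{5}$)
$U = \frac{16}{5}$ ($U = \left(-1\right) \left(- \frac{16}{5}\right) = \frac{16}{5} \approx 3.2$)
$\left(\left(-22\right) 20 + U\right) - 1871 = \left(\left(-22\right) 20 + \frac{16}{5}\right) - 1871 = \left(-440 + \frac{16}{5}\right) - 1871 = - \frac{2184}{5} - 1871 = - \frac{11539}{5}$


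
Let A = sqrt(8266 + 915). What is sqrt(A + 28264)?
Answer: sqrt(28264 + sqrt(9181)) ≈ 168.40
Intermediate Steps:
A = sqrt(9181) ≈ 95.818
sqrt(A + 28264) = sqrt(sqrt(9181) + 28264) = sqrt(28264 + sqrt(9181))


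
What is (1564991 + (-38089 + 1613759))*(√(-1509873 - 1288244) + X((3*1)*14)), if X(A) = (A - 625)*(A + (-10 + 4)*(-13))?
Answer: -219720643560 + 3140661*I*√2798117 ≈ -2.1972e+11 + 5.2536e+9*I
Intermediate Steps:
X(A) = (-625 + A)*(78 + A) (X(A) = (-625 + A)*(A - 6*(-13)) = (-625 + A)*(A + 78) = (-625 + A)*(78 + A))
(1564991 + (-38089 + 1613759))*(√(-1509873 - 1288244) + X((3*1)*14)) = (1564991 + (-38089 + 1613759))*(√(-1509873 - 1288244) + (-48750 + ((3*1)*14)² - 547*3*1*14)) = (1564991 + 1575670)*(√(-2798117) + (-48750 + (3*14)² - 1641*14)) = 3140661*(I*√2798117 + (-48750 + 42² - 547*42)) = 3140661*(I*√2798117 + (-48750 + 1764 - 22974)) = 3140661*(I*√2798117 - 69960) = 3140661*(-69960 + I*√2798117) = -219720643560 + 3140661*I*√2798117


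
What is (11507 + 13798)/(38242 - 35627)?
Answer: 5061/523 ≈ 9.6769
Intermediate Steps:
(11507 + 13798)/(38242 - 35627) = 25305/2615 = 25305*(1/2615) = 5061/523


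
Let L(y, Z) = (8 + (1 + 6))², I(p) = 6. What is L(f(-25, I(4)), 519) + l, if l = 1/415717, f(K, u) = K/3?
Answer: 93536326/415717 ≈ 225.00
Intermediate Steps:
f(K, u) = K/3 (f(K, u) = K*(⅓) = K/3)
L(y, Z) = 225 (L(y, Z) = (8 + 7)² = 15² = 225)
l = 1/415717 ≈ 2.4055e-6
L(f(-25, I(4)), 519) + l = 225 + 1/415717 = 93536326/415717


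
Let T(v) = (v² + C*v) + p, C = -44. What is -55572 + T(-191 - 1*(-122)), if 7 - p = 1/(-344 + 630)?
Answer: -13661649/286 ≈ -47768.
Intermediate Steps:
p = 2001/286 (p = 7 - 1/(-344 + 630) = 7 - 1/286 = 2001/286 ≈ 6.9965)
T(v) = 2001/286 + v² - 44*v (T(v) = (v² - 44*v) + 2001/286 = 2001/286 + v² - 44*v)
-55572 + T(-191 - 1*(-122)) = -55572 + (2001/286 + (-191 - 1*(-122))² - 44*(-191 - 1*(-122))) = -55572 + (2001/286 + (-191 + 122)² - 44*(-191 + 122)) = -55572 + (2001/286 + (-69)² - 44*(-69)) = -55572 + (2001/286 + 4761 + 3036) = -55572 + 2231943/286 = -13661649/286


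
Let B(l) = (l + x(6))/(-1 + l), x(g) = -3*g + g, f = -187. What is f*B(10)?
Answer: 374/9 ≈ 41.556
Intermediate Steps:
x(g) = -2*g
B(l) = (-12 + l)/(-1 + l) (B(l) = (l - 2*6)/(-1 + l) = (l - 12)/(-1 + l) = (-12 + l)/(-1 + l))
f*B(10) = -187*(-12 + 10)/(-1 + 10) = -187*(-2)/9 = -187*(-2/9) = 374/9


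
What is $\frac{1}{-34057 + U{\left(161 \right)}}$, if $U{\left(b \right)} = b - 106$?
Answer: $- \frac{1}{34002} \approx -2.941 \cdot 10^{-5}$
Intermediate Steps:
$U{\left(b \right)} = -106 + b$
$\frac{1}{-34057 + U{\left(161 \right)}} = \frac{1}{-34057 + \left(-106 + 161\right)} = \frac{1}{-34057 + 55} = \frac{1}{-34002} = - \frac{1}{34002}$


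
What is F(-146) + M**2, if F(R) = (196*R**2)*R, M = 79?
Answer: -609972415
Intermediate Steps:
F(R) = 196*R**3
F(-146) + M**2 = 196*(-146)**3 + 79**2 = 196*(-3112136) + 6241 = -609978656 + 6241 = -609972415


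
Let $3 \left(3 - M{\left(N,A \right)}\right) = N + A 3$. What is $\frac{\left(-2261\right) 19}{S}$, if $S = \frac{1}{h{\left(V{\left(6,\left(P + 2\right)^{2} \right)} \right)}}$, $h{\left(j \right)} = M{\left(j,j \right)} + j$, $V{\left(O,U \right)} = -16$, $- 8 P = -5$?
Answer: $- \frac{1073975}{3} \approx -3.5799 \cdot 10^{5}$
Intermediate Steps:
$P = \frac{5}{8}$ ($P = \left(- \frac{1}{8}\right) \left(-5\right) = \frac{5}{8} \approx 0.625$)
$M{\left(N,A \right)} = 3 - A - \frac{N}{3}$ ($M{\left(N,A \right)} = 3 - \frac{N + A 3}{3} = 3 - \frac{N + 3 A}{3} = 3 - \left(A + \frac{N}{3}\right) = 3 - A - \frac{N}{3}$)
$h{\left(j \right)} = 3 - \frac{j}{3}$ ($h{\left(j \right)} = \left(3 - j - \frac{j}{3}\right) + j = \left(3 - \frac{4 j}{3}\right) + j = 3 - \frac{j}{3}$)
$S = \frac{3}{25}$ ($S = \frac{1}{3 - - \frac{16}{3}} = \frac{1}{3 + \frac{16}{3}} = \frac{1}{\frac{25}{3}} = \frac{3}{25} \approx 0.12$)
$\frac{\left(-2261\right) 19}{S} = \frac{\left(-2261\right) 19}{\frac{3}{25}} = \left(-42959\right) \frac{25}{3} = - \frac{1073975}{3}$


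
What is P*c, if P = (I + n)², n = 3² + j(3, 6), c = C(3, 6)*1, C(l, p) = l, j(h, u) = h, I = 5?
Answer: 867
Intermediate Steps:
c = 3 (c = 3*1 = 3)
n = 12 (n = 3² + 3 = 9 + 3 = 12)
P = 289 (P = (5 + 12)² = 17² = 289)
P*c = 289*3 = 867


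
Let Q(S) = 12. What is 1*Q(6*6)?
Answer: 12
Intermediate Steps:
1*Q(6*6) = 1*12 = 12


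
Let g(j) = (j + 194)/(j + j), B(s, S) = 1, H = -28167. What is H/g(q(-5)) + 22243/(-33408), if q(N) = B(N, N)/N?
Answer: 21384515/372096 ≈ 57.470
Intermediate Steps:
q(N) = 1/N
g(j) = (194 + j)/(2*j) (g(j) = (194 + j)/((2*j)) = (194 + j)*(1/(2*j)) = (194 + j)/(2*j))
H/g(q(-5)) + 22243/(-33408) = -28167*(-2/(5*(194 + 1/(-5)))) + 22243/(-33408) = -28167*(-2/(5*(194 - ⅕))) + 22243*(-1/33408) = -28167/((½)*(-5)*(969/5)) - 767/1152 = -28167/(-969/2) - 767/1152 = -28167*(-2/969) - 767/1152 = 18778/323 - 767/1152 = 21384515/372096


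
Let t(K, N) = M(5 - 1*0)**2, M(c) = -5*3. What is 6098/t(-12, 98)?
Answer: 6098/225 ≈ 27.102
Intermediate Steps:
M(c) = -15
t(K, N) = 225 (t(K, N) = (-15)**2 = 225)
6098/t(-12, 98) = 6098/225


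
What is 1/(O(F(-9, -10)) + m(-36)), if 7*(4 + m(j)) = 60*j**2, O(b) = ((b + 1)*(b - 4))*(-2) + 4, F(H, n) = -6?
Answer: 7/77060 ≈ 9.0838e-5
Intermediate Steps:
O(b) = 4 - 2*(1 + b)*(-4 + b) (O(b) = ((1 + b)*(-4 + b))*(-2) + 4 = -2*(1 + b)*(-4 + b) + 4 = 4 - 2*(1 + b)*(-4 + b))
m(j) = -4 + 60*j**2/7 (m(j) = -4 + (60*j**2)/7 = -4 + 60*j**2/7)
1/(O(F(-9, -10)) + m(-36)) = 1/((12 - 2*(-6)**2 + 6*(-6)) + (-4 + (60/7)*(-36)**2)) = 1/((12 - 2*36 - 36) + (-4 + (60/7)*1296)) = 1/((12 - 72 - 36) + (-4 + 77760/7)) = 1/(-96 + 77732/7) = 1/(77060/7) = 7/77060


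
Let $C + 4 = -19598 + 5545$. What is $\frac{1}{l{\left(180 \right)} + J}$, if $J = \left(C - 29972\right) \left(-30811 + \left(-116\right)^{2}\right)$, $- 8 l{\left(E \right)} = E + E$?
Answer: $\frac{1}{764123250} \approx 1.3087 \cdot 10^{-9}$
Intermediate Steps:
$l{\left(E \right)} = - \frac{E}{4}$ ($l{\left(E \right)} = - \frac{E + E}{8} = - \frac{2 E}{8} = - \frac{E}{4}$)
$C = -14057$ ($C = -4 + \left(-19598 + 5545\right) = -4 - 14053 = -14057$)
$J = 764123295$ ($J = \left(-14057 - 29972\right) \left(-30811 + \left(-116\right)^{2}\right) = - 44029 \left(-30811 + 13456\right) = \left(-44029\right) \left(-17355\right) = 764123295$)
$\frac{1}{l{\left(180 \right)} + J} = \frac{1}{\left(- \frac{1}{4}\right) 180 + 764123295} = \frac{1}{-45 + 764123295} = \frac{1}{764123250}$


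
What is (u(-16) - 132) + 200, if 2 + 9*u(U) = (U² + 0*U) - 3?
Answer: 863/9 ≈ 95.889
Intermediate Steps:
u(U) = -5/9 + U²/9 (u(U) = -2/9 + ((U² + 0*U) - 3)/9 = -2/9 + ((U² + 0) - 3)/9 = -2/9 + (U² - 3)/9 = -2/9 + (-3 + U²)/9 = -2/9 + (-⅓ + U²/9) = -5/9 + U²/9)
(u(-16) - 132) + 200 = ((-5/9 + (⅑)*(-16)²) - 132) + 200 = ((-5/9 + (⅑)*256) - 132) + 200 = ((-5/9 + 256/9) - 132) + 200 = (251/9 - 132) + 200 = -937/9 + 200 = 863/9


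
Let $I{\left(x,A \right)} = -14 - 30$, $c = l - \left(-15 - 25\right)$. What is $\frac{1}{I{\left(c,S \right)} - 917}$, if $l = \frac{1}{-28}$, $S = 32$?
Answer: $- \frac{1}{961} \approx -0.0010406$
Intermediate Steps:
$l = - \frac{1}{28} \approx -0.035714$
$c = \frac{1119}{28}$ ($c = - \frac{1}{28} - \left(-15 - 25\right) = - \frac{1}{28} - -40 = - \frac{1}{28} + 40 = \frac{1119}{28} \approx 39.964$)
$I{\left(x,A \right)} = -44$
$\frac{1}{I{\left(c,S \right)} - 917} = \frac{1}{-44 - 917} = \frac{1}{-961} = - \frac{1}{961}$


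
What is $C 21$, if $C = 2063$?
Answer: $43323$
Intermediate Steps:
$C 21 = 2063 \cdot 21 = 43323$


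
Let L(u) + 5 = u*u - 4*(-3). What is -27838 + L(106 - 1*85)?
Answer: -27390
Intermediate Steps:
L(u) = 7 + u**2 (L(u) = -5 + (u*u - 4*(-3)) = -5 + (u**2 + 12) = -5 + (12 + u**2) = 7 + u**2)
-27838 + L(106 - 1*85) = -27838 + (7 + (106 - 1*85)**2) = -27838 + (7 + (106 - 85)**2) = -27838 + (7 + 21**2) = -27838 + (7 + 441) = -27838 + 448 = -27390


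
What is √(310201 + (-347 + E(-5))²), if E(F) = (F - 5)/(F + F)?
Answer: √429917 ≈ 655.68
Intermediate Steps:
E(F) = (-5 + F)/(2*F) (E(F) = (-5 + F)/((2*F)) = (-5 + F)*(1/(2*F)) = (-5 + F)/(2*F))
√(310201 + (-347 + E(-5))²) = √(310201 + (-347 + (½)*(-5 - 5)/(-5))²) = √(310201 + (-347 + (½)*(-⅕)*(-10))²) = √(310201 + (-347 + 1)²) = √(310201 + (-346)²) = √(310201 + 119716) = √429917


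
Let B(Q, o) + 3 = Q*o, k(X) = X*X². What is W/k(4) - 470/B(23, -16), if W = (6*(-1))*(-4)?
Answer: 4873/2968 ≈ 1.6418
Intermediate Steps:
W = 24 (W = -6*(-4) = 24)
k(X) = X³
B(Q, o) = -3 + Q*o
W/k(4) - 470/B(23, -16) = 24/(4³) - 470/(-3 + 23*(-16)) = 24/64 - 470/(-3 - 368) = 24*(1/64) - 470/(-371) = 3/8 - 470*(-1/371) = 3/8 + 470/371 = 4873/2968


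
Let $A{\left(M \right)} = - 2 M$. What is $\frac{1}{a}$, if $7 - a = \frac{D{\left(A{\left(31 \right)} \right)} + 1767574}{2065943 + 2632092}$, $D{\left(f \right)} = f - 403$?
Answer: $\frac{4698035}{31119136} \approx 0.15097$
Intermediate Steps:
$D{\left(f \right)} = -403 + f$
$a = \frac{31119136}{4698035}$ ($a = 7 - \frac{\left(-403 - 62\right) + 1767574}{2065943 + 2632092} = 7 - \frac{\left(-403 - 62\right) + 1767574}{4698035} = 7 - \left(-465 + 1767574\right) \frac{1}{4698035} = 7 - 1767109 \cdot \frac{1}{4698035} = 7 - \frac{1767109}{4698035} = \frac{31119136}{4698035} \approx 6.6239$)
$\frac{1}{a} = \frac{1}{\frac{31119136}{4698035}} = \frac{4698035}{31119136}$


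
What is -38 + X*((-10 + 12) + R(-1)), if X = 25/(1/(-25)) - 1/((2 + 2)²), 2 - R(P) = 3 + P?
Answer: -10305/8 ≈ -1288.1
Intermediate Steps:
R(P) = -1 - P (R(P) = 2 - (3 + P) = 2 + (-3 - P) = -1 - P)
X = -10001/16 (X = 25/(-1/25) - 1/(4²) = 25*(-25) - 1/16 = -625 - 1*1/16 = -625 - 1/16 = -10001/16 ≈ -625.06)
-38 + X*((-10 + 12) + R(-1)) = -38 - 10001*((-10 + 12) + (-1 - 1*(-1)))/16 = -38 - 10001*(2 + (-1 + 1))/16 = -38 - 10001*(2 + 0)/16 = -38 - 10001/16*2 = -38 - 10001/8 = -10305/8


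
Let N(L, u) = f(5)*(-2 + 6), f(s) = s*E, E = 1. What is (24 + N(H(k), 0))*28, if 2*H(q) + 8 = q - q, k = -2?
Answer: 1232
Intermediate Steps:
H(q) = -4 (H(q) = -4 + (q - q)/2 = -4 + (½)*0 = -4 + 0 = -4)
f(s) = s (f(s) = s*1 = s)
N(L, u) = 20 (N(L, u) = 5*(-2 + 6) = 5*4 = 20)
(24 + N(H(k), 0))*28 = (24 + 20)*28 = 44*28 = 1232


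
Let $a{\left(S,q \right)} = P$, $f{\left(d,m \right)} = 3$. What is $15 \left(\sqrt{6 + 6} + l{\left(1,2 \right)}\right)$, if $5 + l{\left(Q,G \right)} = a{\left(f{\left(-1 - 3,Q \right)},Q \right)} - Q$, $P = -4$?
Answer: $-150 + 30 \sqrt{3} \approx -98.038$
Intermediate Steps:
$a{\left(S,q \right)} = -4$
$l{\left(Q,G \right)} = -9 - Q$ ($l{\left(Q,G \right)} = -5 - \left(4 + Q\right) = -9 - Q$)
$15 \left(\sqrt{6 + 6} + l{\left(1,2 \right)}\right) = 15 \left(\sqrt{6 + 6} - 10\right) = 15 \left(\sqrt{12} - 10\right) = 15 \left(2 \sqrt{3} - 10\right) = 15 \left(-10 + 2 \sqrt{3}\right) = -150 + 30 \sqrt{3}$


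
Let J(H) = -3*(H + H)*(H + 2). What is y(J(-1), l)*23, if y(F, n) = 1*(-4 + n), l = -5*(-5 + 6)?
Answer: -207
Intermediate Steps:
J(H) = -6*H*(2 + H) (J(H) = -3*2*H*(2 + H) = -6*H*(2 + H))
l = -5 (l = -5*1 = -5)
y(F, n) = -4 + n
y(J(-1), l)*23 = (-4 - 5)*23 = -9*23 = -207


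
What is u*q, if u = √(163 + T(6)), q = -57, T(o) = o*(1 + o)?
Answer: -57*√205 ≈ -816.12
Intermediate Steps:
u = √205 (u = √(163 + 6*(1 + 6)) = √(163 + 6*7) = √(163 + 42) = √205 ≈ 14.318)
u*q = √205*(-57) = -57*√205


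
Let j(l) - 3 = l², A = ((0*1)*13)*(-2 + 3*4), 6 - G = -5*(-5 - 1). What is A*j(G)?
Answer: 0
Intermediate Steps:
G = -24 (G = 6 - (-5)*(-5 - 1) = 6 - (-5)*(-6) = 6 - 1*30 = 6 - 30 = -24)
A = 0 (A = (0*13)*(-2 + 12) = 0*10 = 0)
j(l) = 3 + l²
A*j(G) = 0*(3 + (-24)²) = 0*(3 + 576) = 0*579 = 0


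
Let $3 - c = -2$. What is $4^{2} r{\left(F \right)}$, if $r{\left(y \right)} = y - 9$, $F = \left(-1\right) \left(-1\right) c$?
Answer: $-64$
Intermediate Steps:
$c = 5$ ($c = 3 - -2 = 3 + 2 = 5$)
$F = 5$ ($F = \left(-1\right) \left(-1\right) 5 = 1 \cdot 5 = 5$)
$r{\left(y \right)} = -9 + y$ ($r{\left(y \right)} = y - 9 = -9 + y$)
$4^{2} r{\left(F \right)} = 4^{2} \left(-9 + 5\right) = 16 \left(-4\right) = -64$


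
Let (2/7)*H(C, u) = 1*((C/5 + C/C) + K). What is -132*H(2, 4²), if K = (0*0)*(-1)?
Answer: -3234/5 ≈ -646.80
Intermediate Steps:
K = 0 (K = 0*(-1) = 0)
H(C, u) = 7/2 + 7*C/10 (H(C, u) = 7*(1*((C/5 + C/C) + 0))/2 = 7*(1*((C*(⅕) + 1) + 0))/2 = 7*(1*((C/5 + 1) + 0))/2 = 7*(1*((1 + C/5) + 0))/2 = 7*(1*(1 + C/5))/2 = 7*(1 + C/5)/2 = 7/2 + 7*C/10)
-132*H(2, 4²) = -132*(7/2 + (7/10)*2) = -132*(7/2 + 7/5) = -132*49/10 = -3234/5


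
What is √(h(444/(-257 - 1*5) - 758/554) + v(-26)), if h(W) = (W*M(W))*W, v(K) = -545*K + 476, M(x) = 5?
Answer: √19346831152619/36287 ≈ 121.21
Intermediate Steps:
v(K) = 476 - 545*K
h(W) = 5*W² (h(W) = (W*5)*W = (5*W)*W = 5*W²)
√(h(444/(-257 - 1*5) - 758/554) + v(-26)) = √(5*(444/(-257 - 1*5) - 758/554)² + (476 - 545*(-26))) = √(5*(444/(-257 - 5) - 758*1/554)² + (476 + 14170)) = √(5*(444/(-262) - 379/277)² + 14646) = √(5*(444*(-1/262) - 379/277)² + 14646) = √(5*(-222/131 - 379/277)² + 14646) = √(5*(-111143/36287)² + 14646) = √(5*(12352766449/1316746369) + 14646) = √(61763832245/1316746369 + 14646) = √(19346831152619/1316746369) = √19346831152619/36287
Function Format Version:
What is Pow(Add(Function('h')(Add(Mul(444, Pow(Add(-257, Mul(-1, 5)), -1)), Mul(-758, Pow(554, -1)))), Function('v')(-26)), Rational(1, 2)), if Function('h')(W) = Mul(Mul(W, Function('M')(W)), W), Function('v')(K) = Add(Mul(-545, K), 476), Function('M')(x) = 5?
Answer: Mul(Rational(1, 36287), Pow(19346831152619, Rational(1, 2))) ≈ 121.21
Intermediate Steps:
Function('v')(K) = Add(476, Mul(-545, K))
Function('h')(W) = Mul(5, Pow(W, 2)) (Function('h')(W) = Mul(Mul(W, 5), W) = Mul(Mul(5, W), W) = Mul(5, Pow(W, 2)))
Pow(Add(Function('h')(Add(Mul(444, Pow(Add(-257, Mul(-1, 5)), -1)), Mul(-758, Pow(554, -1)))), Function('v')(-26)), Rational(1, 2)) = Pow(Add(Mul(5, Pow(Add(Mul(444, Pow(Add(-257, Mul(-1, 5)), -1)), Mul(-758, Pow(554, -1))), 2)), Add(476, Mul(-545, -26))), Rational(1, 2)) = Pow(Add(Mul(5, Pow(Add(Mul(444, Pow(Add(-257, -5), -1)), Mul(-758, Rational(1, 554))), 2)), Add(476, 14170)), Rational(1, 2)) = Pow(Add(Mul(5, Pow(Add(Mul(444, Pow(-262, -1)), Rational(-379, 277)), 2)), 14646), Rational(1, 2)) = Pow(Add(Mul(5, Pow(Add(Mul(444, Rational(-1, 262)), Rational(-379, 277)), 2)), 14646), Rational(1, 2)) = Pow(Add(Mul(5, Pow(Add(Rational(-222, 131), Rational(-379, 277)), 2)), 14646), Rational(1, 2)) = Pow(Add(Mul(5, Pow(Rational(-111143, 36287), 2)), 14646), Rational(1, 2)) = Pow(Add(Mul(5, Rational(12352766449, 1316746369)), 14646), Rational(1, 2)) = Pow(Add(Rational(61763832245, 1316746369), 14646), Rational(1, 2)) = Pow(Rational(19346831152619, 1316746369), Rational(1, 2)) = Mul(Rational(1, 36287), Pow(19346831152619, Rational(1, 2)))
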